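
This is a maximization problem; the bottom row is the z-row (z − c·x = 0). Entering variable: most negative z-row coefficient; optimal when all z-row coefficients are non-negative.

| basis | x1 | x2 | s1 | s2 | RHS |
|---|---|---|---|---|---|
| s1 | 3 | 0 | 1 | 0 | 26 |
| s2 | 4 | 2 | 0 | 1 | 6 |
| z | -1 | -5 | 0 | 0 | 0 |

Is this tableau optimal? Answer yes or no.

The z-row has a negative entry -5 in column x2, so it is not optimal.

no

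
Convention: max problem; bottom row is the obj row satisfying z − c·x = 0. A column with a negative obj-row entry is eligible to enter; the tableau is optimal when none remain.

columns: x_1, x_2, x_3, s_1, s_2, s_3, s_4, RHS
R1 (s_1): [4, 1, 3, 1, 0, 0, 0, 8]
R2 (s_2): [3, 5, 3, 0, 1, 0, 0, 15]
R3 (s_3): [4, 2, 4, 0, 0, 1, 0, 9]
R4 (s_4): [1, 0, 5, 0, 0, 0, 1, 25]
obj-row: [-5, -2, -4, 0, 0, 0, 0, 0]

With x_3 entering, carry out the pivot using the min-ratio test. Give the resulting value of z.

9

Ratio test on column x_3 — row 1: 8/3 = 8/3; row 2: 15/3 = 5; row 3: 9/4 = 9/4; row 4: 25/5 = 5. Minimum is 9/4 at row 3 (s_3 leaves); pivot element 4.
Pivot on row 3; the obj-row RHS becomes 0 − (-4)·(9/4) = 9.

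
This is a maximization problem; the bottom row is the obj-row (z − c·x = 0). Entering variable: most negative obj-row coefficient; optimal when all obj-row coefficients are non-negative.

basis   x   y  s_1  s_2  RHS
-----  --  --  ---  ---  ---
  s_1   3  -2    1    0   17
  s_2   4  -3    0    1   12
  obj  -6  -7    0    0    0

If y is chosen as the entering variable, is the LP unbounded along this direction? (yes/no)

yes

Every constraint-row entry in column y is ≤ 0, so increasing y is unbounded.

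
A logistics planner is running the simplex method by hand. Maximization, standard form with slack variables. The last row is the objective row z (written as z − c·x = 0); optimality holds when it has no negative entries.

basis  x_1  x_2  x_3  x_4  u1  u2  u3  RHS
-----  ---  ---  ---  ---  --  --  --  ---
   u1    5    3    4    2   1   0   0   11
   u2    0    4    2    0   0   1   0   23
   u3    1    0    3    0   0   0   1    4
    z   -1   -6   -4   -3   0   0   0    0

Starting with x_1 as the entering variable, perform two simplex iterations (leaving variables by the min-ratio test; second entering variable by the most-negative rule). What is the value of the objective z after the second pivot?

22

Ratio test on column x_1 — row 1: 11/5 = 11/5; row 2: entry 0 ≤ 0; row 3: 4/1 = 4. Minimum is 11/5 at row 1 (u1 leaves); pivot element 5.
Pivot on row 1; the z-row RHS becomes 0 − (-1)·(11/5) = 11/5.
Next entering variable (most negative z-row entry -27/5): x_2.
Ratio test on column x_2 — row 1: (11/5)/(3/5) = 11/3; row 2: 23/4 = 23/4; row 3: entry -3/5 ≤ 0. Minimum is 11/3 at row 1 (x_1 leaves); pivot element 3/5.
After the second pivot the z-row RHS is 11/5 − (-27/5)·(11/3) = 22.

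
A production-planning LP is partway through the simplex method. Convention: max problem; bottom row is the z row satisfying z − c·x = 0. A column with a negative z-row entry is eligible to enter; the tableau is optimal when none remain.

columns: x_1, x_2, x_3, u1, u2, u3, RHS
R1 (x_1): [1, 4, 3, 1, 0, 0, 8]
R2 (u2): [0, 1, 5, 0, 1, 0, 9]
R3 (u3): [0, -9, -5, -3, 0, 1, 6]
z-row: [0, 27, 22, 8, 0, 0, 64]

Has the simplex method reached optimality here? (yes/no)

yes

Every z-row coefficient is ≥ 0, so the tableau is optimal.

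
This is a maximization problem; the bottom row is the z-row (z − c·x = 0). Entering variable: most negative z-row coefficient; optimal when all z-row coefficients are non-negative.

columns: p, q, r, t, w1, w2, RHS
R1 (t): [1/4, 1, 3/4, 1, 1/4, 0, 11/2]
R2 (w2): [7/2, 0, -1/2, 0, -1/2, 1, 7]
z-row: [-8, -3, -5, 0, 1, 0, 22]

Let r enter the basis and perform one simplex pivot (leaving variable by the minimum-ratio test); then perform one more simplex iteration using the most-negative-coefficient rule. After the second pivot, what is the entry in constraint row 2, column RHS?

32/11

Ratio test on column r — row 1: (11/2)/(3/4) = 22/3; row 2: entry -1/2 ≤ 0. Minimum is 22/3 at row 1 (t leaves); pivot element 3/4.
Divide row 1 by 3/4; eliminate column r from the other rows.
Second iteration: most negative z-row entry is -19/3 in column p, so p enters.
Ratio test on column p — row 1: (22/3)/(1/3) = 22; row 2: (32/3)/(11/3) = 32/11. Minimum is 32/11 at row 2 (w2 leaves); pivot element 11/3.
Divide row 2 by 11/3; eliminate column p from the other rows.
After both pivots, the entry at constraint row 2, column RHS is 32/11.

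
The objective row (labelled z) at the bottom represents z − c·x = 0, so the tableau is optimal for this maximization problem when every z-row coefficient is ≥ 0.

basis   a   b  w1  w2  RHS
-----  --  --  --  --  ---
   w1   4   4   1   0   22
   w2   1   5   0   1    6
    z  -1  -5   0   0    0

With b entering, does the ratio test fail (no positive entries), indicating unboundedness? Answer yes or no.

Column b has positive entries in row(s) 1, 2, so the ratio test bounds it — not unbounded.

no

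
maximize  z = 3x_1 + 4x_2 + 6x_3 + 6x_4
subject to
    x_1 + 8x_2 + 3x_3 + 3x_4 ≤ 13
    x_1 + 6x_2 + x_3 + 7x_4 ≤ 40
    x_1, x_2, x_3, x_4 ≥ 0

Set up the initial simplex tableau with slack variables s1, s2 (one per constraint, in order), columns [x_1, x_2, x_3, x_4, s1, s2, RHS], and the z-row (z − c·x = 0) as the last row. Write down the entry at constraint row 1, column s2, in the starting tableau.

Slack s2 belongs to constraint 2; its column is the unit vector e_2, so the entry in row 1 is 0.

0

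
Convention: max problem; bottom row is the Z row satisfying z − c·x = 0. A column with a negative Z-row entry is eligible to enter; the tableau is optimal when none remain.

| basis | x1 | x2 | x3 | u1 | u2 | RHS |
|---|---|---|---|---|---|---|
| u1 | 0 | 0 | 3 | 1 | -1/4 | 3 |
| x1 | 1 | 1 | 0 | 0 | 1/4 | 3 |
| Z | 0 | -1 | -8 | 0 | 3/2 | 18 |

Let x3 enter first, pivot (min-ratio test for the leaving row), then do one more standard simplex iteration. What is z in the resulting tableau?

29

Ratio test on column x3 — row 1: 3/3 = 1; row 2: entry 0 ≤ 0. Minimum is 1 at row 1 (u1 leaves); pivot element 3.
Pivot on row 1; the Z-row RHS becomes 18 − (-8)·1 = 26.
Next entering variable (most negative Z-row entry -1): x2.
Ratio test on column x2 — row 1: entry 0 ≤ 0; row 2: 3/1 = 3. Minimum is 3 at row 2 (x1 leaves); pivot element 1.
After the second pivot the Z-row RHS is 26 − (-1)·3 = 29.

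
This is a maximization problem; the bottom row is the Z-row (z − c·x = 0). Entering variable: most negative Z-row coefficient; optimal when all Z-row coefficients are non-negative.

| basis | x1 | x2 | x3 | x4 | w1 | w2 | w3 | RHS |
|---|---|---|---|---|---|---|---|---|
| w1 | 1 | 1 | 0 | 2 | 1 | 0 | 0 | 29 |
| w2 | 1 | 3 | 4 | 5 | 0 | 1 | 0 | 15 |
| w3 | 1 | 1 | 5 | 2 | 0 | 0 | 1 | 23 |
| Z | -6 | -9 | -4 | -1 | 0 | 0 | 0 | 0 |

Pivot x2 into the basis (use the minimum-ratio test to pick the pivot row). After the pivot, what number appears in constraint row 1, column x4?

1/3

Ratio test on column x2 — row 1: 29/1 = 29; row 2: 15/3 = 5; row 3: 23/1 = 23. Minimum is 5 at row 2 (w2 leaves); pivot element 3.
Divide row 2 by 3; eliminate column x2 from the other rows.
Row 1 update in column x4: 2 − 1·(5/3) = 1/3.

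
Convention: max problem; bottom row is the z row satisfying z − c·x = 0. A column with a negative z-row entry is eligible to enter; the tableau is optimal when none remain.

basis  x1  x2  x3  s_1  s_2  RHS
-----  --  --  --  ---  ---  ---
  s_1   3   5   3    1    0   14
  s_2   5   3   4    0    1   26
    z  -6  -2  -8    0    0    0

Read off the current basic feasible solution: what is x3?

x3 is not in the basis, so in the current basic feasible solution x3 = 0.

0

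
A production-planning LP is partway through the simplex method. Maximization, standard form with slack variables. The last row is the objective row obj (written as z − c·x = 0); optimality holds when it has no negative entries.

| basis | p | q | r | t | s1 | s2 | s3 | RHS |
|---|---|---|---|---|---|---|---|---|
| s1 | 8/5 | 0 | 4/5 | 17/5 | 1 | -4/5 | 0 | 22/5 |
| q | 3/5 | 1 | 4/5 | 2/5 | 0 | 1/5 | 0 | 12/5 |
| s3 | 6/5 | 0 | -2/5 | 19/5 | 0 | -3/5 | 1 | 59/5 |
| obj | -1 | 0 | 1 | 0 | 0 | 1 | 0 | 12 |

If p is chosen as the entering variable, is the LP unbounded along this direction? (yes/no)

no

Column p has positive entries in row(s) 1, 2, 3, so the ratio test bounds it — not unbounded.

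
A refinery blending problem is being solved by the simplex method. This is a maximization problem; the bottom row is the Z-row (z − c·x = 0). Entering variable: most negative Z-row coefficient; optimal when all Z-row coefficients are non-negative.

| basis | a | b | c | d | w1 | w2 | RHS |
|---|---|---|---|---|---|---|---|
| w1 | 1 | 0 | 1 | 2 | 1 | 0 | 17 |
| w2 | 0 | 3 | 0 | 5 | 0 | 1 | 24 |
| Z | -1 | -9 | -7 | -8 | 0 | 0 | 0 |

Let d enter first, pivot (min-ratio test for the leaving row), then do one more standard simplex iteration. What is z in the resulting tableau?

451/5

Ratio test on column d — row 1: 17/2 = 17/2; row 2: 24/5 = 24/5. Minimum is 24/5 at row 2 (w2 leaves); pivot element 5.
Pivot on row 2; the Z-row RHS becomes 0 − (-8)·(24/5) = 192/5.
Next entering variable (most negative Z-row entry -7): c.
Ratio test on column c — row 1: (37/5)/1 = 37/5; row 2: entry 0 ≤ 0. Minimum is 37/5 at row 1 (w1 leaves); pivot element 1.
After the second pivot the Z-row RHS is 192/5 − (-7)·(37/5) = 451/5.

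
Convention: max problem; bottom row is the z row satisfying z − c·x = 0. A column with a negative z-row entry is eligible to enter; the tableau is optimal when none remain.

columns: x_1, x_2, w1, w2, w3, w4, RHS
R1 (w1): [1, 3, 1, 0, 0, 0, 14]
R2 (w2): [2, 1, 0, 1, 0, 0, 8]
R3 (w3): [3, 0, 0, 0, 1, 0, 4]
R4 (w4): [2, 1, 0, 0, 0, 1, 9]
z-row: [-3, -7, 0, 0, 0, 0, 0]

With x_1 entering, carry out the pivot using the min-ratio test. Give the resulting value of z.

4

Ratio test on column x_1 — row 1: 14/1 = 14; row 2: 8/2 = 4; row 3: 4/3 = 4/3; row 4: 9/2 = 9/2. Minimum is 4/3 at row 3 (w3 leaves); pivot element 3.
Pivot on row 3; the z-row RHS becomes 0 − (-3)·(4/3) = 4.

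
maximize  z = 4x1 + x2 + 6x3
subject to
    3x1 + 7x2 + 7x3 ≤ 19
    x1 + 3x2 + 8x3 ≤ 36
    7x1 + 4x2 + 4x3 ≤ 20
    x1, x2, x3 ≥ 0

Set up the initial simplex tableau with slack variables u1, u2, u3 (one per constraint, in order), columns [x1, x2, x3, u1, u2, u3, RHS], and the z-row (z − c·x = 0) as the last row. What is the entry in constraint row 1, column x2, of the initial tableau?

7

Constraint 1 has coefficient 7 on x2.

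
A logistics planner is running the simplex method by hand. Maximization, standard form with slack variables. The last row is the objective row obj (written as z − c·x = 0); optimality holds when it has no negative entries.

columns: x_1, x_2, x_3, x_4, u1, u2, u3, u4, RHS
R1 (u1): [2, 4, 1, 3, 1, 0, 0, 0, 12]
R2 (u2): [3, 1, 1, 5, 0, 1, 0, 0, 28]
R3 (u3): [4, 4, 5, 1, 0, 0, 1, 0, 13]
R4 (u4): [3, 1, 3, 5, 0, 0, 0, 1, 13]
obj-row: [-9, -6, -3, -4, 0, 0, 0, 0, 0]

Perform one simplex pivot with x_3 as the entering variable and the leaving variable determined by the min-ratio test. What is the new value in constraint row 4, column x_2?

Ratio test on column x_3 — row 1: 12/1 = 12; row 2: 28/1 = 28; row 3: 13/5 = 13/5; row 4: 13/3 = 13/3. Minimum is 13/5 at row 3 (u3 leaves); pivot element 5.
Divide row 3 by 5; eliminate column x_3 from the other rows.
Row 4 update in column x_2: 1 − 3·(4/5) = -7/5.

-7/5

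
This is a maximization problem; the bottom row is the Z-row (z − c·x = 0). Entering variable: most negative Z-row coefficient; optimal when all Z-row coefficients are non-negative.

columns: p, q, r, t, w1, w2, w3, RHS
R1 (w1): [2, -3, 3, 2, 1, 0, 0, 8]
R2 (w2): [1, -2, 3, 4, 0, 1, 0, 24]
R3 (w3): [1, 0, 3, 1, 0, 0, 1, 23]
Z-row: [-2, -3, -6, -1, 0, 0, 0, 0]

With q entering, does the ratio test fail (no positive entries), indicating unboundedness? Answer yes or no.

yes

Every constraint-row entry in column q is ≤ 0, so increasing q is unbounded.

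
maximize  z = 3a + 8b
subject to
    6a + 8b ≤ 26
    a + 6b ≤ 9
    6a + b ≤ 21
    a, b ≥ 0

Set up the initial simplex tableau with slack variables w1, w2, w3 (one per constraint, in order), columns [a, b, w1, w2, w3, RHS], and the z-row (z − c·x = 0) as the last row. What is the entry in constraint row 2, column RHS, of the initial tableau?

The RHS of constraint 2 is b_2 = 9.

9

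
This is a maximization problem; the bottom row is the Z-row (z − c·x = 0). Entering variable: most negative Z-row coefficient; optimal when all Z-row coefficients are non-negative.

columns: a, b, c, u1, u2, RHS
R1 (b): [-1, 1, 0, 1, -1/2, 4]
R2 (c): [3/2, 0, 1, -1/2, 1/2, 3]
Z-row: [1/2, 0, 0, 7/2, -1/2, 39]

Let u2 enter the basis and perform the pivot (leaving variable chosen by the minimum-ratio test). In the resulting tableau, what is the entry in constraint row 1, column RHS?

Ratio test on column u2 — row 1: entry -1/2 ≤ 0; row 2: 3/(1/2) = 6. Minimum is 6 at row 2 (c leaves); pivot element 1/2.
Divide row 2 by 1/2; eliminate column u2 from the other rows.
Row 1 update in column RHS: 4 − (-1/2)·6 = 7.

7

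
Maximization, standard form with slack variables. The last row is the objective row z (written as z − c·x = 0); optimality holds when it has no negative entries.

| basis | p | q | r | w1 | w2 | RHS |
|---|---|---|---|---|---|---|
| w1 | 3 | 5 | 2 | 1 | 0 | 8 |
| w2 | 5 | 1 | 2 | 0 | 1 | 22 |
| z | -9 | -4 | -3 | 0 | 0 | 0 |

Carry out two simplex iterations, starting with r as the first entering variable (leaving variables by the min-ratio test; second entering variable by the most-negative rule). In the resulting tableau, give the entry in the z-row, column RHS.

Ratio test on column r — row 1: 8/2 = 4; row 2: 22/2 = 11. Minimum is 4 at row 1 (w1 leaves); pivot element 2.
Divide row 1 by 2; eliminate column r from the other rows.
Second iteration: most negative z-row entry is -9/2 in column p, so p enters.
Ratio test on column p — row 1: 4/(3/2) = 8/3; row 2: 14/2 = 7. Minimum is 8/3 at row 1 (r leaves); pivot element 3/2.
Divide row 1 by 3/2; eliminate column p from the other rows.
After both pivots, the entry at the z-row, column RHS is 24.

24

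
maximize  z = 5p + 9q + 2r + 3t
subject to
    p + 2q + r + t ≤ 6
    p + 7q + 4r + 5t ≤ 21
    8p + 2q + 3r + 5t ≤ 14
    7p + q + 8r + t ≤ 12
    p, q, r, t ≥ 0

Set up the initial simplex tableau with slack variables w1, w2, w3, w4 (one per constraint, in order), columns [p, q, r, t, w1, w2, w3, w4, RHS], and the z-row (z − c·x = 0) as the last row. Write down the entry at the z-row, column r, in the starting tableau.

-2

The z-row carries the negated objective coefficients: the r entry is -2.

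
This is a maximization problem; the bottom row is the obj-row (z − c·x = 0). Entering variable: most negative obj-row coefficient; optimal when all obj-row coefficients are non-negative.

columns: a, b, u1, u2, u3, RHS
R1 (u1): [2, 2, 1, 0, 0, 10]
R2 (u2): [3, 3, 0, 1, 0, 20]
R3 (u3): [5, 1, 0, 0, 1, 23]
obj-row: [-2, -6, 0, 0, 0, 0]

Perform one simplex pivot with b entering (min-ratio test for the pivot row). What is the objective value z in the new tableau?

30

Ratio test on column b — row 1: 10/2 = 5; row 2: 20/3 = 20/3; row 3: 23/1 = 23. Minimum is 5 at row 1 (u1 leaves); pivot element 2.
Pivot on row 1; the obj-row RHS becomes 0 − (-6)·5 = 30.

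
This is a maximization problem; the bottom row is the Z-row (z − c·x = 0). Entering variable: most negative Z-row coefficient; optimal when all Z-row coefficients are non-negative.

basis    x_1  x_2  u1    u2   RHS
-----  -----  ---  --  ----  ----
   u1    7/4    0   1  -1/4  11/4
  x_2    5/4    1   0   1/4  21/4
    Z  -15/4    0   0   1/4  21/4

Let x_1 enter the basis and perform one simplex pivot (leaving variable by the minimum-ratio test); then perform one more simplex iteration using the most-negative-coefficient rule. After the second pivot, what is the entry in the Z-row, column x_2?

Ratio test on column x_1 — row 1: (11/4)/(7/4) = 11/7; row 2: (21/4)/(5/4) = 21/5. Minimum is 11/7 at row 1 (u1 leaves); pivot element 7/4.
Divide row 1 by 7/4; eliminate column x_1 from the other rows.
Second iteration: most negative Z-row entry is -2/7 in column u2, so u2 enters.
Ratio test on column u2 — row 1: entry -1/7 ≤ 0; row 2: (23/7)/(3/7) = 23/3. Minimum is 23/3 at row 2 (x_2 leaves); pivot element 3/7.
Divide row 2 by 3/7; eliminate column u2 from the other rows.
After both pivots, the entry at the Z-row, column x_2 is 2/3.

2/3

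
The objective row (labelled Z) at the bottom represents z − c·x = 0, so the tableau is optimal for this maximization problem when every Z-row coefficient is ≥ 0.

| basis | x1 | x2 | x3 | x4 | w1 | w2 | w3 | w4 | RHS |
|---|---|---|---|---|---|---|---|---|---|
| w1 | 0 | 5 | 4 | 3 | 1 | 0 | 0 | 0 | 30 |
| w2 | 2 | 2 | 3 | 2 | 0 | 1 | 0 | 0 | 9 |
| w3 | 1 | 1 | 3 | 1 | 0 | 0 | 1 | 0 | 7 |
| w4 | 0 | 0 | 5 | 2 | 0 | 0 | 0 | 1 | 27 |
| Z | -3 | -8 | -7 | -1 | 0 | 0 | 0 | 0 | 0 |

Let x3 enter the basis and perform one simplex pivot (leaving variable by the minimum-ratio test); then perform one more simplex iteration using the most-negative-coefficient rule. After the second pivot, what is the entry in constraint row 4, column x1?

0

Ratio test on column x3 — row 1: 30/4 = 15/2; row 2: 9/3 = 3; row 3: 7/3 = 7/3; row 4: 27/5 = 27/5. Minimum is 7/3 at row 3 (w3 leaves); pivot element 3.
Divide row 3 by 3; eliminate column x3 from the other rows.
Second iteration: most negative Z-row entry is -17/3 in column x2, so x2 enters.
Ratio test on column x2 — row 1: (62/3)/(11/3) = 62/11; row 2: 2/1 = 2; row 3: (7/3)/(1/3) = 7; row 4: entry -5/3 ≤ 0. Minimum is 2 at row 2 (w2 leaves); pivot element 1.
Divide row 2 by 1; eliminate column x2 from the other rows.
After both pivots, the entry at constraint row 4, column x1 is 0.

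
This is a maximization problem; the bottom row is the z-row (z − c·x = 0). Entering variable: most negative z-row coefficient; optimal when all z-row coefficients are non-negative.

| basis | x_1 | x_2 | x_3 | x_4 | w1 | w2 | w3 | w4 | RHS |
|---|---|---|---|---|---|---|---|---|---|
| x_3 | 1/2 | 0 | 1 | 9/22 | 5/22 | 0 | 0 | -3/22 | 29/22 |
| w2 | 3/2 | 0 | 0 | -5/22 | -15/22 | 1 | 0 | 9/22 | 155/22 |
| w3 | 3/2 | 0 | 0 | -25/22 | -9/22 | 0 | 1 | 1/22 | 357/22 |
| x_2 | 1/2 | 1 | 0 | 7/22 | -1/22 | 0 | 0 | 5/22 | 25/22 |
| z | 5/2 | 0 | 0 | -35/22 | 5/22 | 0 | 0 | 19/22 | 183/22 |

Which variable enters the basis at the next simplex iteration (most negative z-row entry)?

Negative z-row entries: x_4: -35/22.
The most negative is -35/22 in column x_4, so x_4 enters.

x_4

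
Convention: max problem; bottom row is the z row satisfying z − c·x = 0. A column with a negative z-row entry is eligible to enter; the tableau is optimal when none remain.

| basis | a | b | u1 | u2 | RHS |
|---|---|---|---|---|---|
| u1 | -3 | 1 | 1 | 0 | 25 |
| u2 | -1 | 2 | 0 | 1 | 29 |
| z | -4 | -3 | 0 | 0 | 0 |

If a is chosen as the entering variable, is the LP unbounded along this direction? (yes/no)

Every constraint-row entry in column a is ≤ 0, so increasing a is unbounded.

yes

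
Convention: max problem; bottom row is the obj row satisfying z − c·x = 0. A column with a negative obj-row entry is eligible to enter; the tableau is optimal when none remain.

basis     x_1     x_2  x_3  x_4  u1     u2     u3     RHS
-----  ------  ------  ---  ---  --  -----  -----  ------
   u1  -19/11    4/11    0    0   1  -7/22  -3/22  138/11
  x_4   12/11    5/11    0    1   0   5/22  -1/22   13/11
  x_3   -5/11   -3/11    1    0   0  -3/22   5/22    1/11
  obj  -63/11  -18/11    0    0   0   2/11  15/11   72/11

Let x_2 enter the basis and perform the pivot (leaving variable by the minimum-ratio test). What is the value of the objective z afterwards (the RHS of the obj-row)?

54/5

Ratio test on column x_2 — row 1: (138/11)/(4/11) = 69/2; row 2: (13/11)/(5/11) = 13/5; row 3: entry -3/11 ≤ 0. Minimum is 13/5 at row 2 (x_4 leaves); pivot element 5/11.
Pivot on row 2; the obj-row RHS becomes 72/11 − (-18/11)·(13/5) = 54/5.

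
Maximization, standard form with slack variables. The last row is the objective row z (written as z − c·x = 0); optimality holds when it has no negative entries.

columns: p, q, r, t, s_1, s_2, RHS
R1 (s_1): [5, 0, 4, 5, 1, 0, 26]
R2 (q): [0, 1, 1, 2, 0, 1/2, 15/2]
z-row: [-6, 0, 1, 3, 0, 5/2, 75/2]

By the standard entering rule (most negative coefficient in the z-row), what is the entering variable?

p

Negative z-row entries: p: -6.
The most negative is -6 in column p, so p enters.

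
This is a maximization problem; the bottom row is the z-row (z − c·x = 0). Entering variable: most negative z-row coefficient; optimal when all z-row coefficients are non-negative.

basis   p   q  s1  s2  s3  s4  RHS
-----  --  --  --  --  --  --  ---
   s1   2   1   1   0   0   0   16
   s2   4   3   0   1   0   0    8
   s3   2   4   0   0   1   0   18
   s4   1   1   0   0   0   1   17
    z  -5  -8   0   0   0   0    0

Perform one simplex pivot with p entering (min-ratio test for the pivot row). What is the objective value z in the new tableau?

10

Ratio test on column p — row 1: 16/2 = 8; row 2: 8/4 = 2; row 3: 18/2 = 9; row 4: 17/1 = 17. Minimum is 2 at row 2 (s2 leaves); pivot element 4.
Pivot on row 2; the z-row RHS becomes 0 − (-5)·2 = 10.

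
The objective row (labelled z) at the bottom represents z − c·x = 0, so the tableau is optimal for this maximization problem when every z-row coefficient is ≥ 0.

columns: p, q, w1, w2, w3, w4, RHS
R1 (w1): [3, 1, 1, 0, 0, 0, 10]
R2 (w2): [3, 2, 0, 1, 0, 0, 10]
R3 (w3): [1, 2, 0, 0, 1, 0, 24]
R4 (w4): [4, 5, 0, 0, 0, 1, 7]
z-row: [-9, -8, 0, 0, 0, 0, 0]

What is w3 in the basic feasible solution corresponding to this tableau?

w3 is basic (row 3); its value is the RHS of that row, 24.

24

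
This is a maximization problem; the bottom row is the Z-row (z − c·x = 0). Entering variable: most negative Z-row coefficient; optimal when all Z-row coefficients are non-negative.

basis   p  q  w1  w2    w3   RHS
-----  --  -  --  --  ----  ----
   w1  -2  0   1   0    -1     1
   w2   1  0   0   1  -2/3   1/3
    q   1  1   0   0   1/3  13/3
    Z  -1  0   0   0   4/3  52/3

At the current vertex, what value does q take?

q is basic (row 3); its value is the RHS of that row, 13/3.

13/3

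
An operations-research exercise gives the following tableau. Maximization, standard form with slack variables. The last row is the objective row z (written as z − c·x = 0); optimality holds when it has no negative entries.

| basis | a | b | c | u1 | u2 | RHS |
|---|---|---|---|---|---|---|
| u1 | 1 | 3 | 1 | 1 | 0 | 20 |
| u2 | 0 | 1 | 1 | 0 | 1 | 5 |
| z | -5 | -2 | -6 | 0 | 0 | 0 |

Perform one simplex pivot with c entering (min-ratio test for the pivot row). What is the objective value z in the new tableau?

30

Ratio test on column c — row 1: 20/1 = 20; row 2: 5/1 = 5. Minimum is 5 at row 2 (u2 leaves); pivot element 1.
Pivot on row 2; the z-row RHS becomes 0 − (-6)·5 = 30.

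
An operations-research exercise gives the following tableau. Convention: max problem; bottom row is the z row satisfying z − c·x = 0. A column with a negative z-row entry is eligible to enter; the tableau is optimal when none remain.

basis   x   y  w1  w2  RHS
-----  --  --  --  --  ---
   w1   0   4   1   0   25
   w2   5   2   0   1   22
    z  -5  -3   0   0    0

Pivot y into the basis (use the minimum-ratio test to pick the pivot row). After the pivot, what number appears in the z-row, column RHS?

75/4

Ratio test on column y — row 1: 25/4 = 25/4; row 2: 22/2 = 11. Minimum is 25/4 at row 1 (w1 leaves); pivot element 4.
Divide row 1 by 4; eliminate column y from the other rows.
z-row update in column RHS: 0 − (-3)·(25/4) = 75/4.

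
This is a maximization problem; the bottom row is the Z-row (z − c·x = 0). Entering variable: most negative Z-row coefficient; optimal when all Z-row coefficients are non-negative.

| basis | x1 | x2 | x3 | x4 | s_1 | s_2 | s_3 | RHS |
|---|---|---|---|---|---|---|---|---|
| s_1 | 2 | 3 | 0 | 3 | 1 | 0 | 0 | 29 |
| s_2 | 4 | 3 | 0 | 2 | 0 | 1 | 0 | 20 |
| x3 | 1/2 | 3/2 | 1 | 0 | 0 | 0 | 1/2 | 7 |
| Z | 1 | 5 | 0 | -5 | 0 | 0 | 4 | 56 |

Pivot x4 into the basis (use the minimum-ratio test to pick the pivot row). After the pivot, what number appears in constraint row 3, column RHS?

Ratio test on column x4 — row 1: 29/3 = 29/3; row 2: 20/2 = 10; row 3: entry 0 ≤ 0. Minimum is 29/3 at row 1 (s_1 leaves); pivot element 3.
Divide row 1 by 3; eliminate column x4 from the other rows.
Row 3 update in column RHS: 7 − 0·(29/3) = 7.

7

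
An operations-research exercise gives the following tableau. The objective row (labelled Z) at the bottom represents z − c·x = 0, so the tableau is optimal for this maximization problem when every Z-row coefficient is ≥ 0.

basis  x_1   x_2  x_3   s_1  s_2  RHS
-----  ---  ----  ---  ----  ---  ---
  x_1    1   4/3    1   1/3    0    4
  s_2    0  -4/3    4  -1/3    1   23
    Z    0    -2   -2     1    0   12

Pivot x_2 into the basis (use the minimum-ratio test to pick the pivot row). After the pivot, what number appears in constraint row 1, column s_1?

1/4

Ratio test on column x_2 — row 1: 4/(4/3) = 3; row 2: entry -4/3 ≤ 0. Minimum is 3 at row 1 (x_1 leaves); pivot element 4/3.
Divide row 1 by 4/3; eliminate column x_2 from the other rows.
In the new row 1, the s_1 entry is the old entry divided by the pivot: (1/3)/(4/3) = 1/4.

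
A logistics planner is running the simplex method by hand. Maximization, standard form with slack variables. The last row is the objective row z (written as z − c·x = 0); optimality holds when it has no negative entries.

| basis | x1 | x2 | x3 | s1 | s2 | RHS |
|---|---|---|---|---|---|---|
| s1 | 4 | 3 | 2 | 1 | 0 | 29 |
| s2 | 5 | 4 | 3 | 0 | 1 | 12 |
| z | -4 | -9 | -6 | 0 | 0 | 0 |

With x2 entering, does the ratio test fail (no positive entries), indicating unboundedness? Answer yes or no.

no

Column x2 has positive entries in row(s) 1, 2, so the ratio test bounds it — not unbounded.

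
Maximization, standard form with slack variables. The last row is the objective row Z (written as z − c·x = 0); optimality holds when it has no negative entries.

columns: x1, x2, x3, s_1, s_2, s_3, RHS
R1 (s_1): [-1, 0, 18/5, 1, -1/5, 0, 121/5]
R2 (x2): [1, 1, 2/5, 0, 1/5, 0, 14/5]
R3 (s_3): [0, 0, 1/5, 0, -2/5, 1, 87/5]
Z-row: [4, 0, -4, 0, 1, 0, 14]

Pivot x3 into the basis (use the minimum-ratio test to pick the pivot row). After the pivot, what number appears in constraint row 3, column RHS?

289/18

Ratio test on column x3 — row 1: (121/5)/(18/5) = 121/18; row 2: (14/5)/(2/5) = 7; row 3: (87/5)/(1/5) = 87. Minimum is 121/18 at row 1 (s_1 leaves); pivot element 18/5.
Divide row 1 by 18/5; eliminate column x3 from the other rows.
Row 3 update in column RHS: 87/5 − (1/5)·(121/18) = 289/18.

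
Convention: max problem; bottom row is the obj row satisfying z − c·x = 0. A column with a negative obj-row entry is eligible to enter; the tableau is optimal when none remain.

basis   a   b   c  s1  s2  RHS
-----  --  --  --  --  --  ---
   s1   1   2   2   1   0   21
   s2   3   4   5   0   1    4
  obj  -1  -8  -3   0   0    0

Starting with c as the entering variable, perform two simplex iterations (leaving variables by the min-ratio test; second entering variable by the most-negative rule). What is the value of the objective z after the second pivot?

Ratio test on column c — row 1: 21/2 = 21/2; row 2: 4/5 = 4/5. Minimum is 4/5 at row 2 (s2 leaves); pivot element 5.
Pivot on row 2; the obj-row RHS becomes 0 − (-3)·(4/5) = 12/5.
Next entering variable (most negative obj-row entry -28/5): b.
Ratio test on column b — row 1: (97/5)/(2/5) = 97/2; row 2: (4/5)/(4/5) = 1. Minimum is 1 at row 2 (c leaves); pivot element 4/5.
After the second pivot the obj-row RHS is 12/5 − (-28/5)·1 = 8.

8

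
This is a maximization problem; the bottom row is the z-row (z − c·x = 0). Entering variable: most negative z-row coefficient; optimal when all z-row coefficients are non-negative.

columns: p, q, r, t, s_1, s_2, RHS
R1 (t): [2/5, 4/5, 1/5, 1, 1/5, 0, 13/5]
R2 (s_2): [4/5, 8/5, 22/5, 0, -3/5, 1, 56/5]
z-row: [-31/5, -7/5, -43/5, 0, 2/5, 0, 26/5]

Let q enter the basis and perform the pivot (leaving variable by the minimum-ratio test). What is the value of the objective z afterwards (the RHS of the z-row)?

39/4

Ratio test on column q — row 1: (13/5)/(4/5) = 13/4; row 2: (56/5)/(8/5) = 7. Minimum is 13/4 at row 1 (t leaves); pivot element 4/5.
Pivot on row 1; the z-row RHS becomes 26/5 − (-7/5)·(13/4) = 39/4.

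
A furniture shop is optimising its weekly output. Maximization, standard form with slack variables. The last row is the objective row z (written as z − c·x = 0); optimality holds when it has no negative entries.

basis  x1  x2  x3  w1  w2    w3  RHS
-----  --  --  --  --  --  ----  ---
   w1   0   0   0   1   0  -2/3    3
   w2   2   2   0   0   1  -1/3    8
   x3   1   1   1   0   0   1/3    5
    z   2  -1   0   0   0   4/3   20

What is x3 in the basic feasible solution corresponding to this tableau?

x3 is basic (row 3); its value is the RHS of that row, 5.

5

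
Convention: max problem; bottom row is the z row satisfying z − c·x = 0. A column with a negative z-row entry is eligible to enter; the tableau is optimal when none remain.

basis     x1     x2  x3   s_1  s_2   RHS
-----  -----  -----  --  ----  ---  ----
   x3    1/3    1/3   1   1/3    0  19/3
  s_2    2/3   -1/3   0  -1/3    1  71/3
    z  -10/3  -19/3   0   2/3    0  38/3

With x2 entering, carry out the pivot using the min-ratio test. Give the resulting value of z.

133

Ratio test on column x2 — row 1: (19/3)/(1/3) = 19; row 2: entry -1/3 ≤ 0. Minimum is 19 at row 1 (x3 leaves); pivot element 1/3.
Pivot on row 1; the z-row RHS becomes 38/3 − (-19/3)·19 = 133.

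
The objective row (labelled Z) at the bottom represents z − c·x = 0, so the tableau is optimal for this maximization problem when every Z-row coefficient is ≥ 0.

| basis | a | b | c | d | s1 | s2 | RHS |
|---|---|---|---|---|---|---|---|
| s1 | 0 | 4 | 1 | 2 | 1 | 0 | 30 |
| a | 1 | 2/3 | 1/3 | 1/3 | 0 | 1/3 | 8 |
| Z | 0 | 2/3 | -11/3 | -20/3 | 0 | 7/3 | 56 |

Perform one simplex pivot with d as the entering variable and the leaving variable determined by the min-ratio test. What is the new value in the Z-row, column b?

Ratio test on column d — row 1: 30/2 = 15; row 2: 8/(1/3) = 24. Minimum is 15 at row 1 (s1 leaves); pivot element 2.
Divide row 1 by 2; eliminate column d from the other rows.
Z-row update in column b: 2/3 − (-20/3)·2 = 14.

14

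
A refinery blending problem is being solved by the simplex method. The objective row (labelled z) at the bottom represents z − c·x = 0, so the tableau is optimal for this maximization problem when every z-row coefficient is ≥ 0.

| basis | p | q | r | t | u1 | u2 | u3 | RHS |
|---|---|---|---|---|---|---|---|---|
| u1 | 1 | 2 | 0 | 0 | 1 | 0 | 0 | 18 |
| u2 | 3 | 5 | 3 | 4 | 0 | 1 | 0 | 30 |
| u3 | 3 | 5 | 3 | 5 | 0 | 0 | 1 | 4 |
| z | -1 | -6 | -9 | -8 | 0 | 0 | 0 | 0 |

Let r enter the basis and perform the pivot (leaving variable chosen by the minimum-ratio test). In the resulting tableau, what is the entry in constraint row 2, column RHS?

Ratio test on column r — row 1: entry 0 ≤ 0; row 2: 30/3 = 10; row 3: 4/3 = 4/3. Minimum is 4/3 at row 3 (u3 leaves); pivot element 3.
Divide row 3 by 3; eliminate column r from the other rows.
Row 2 update in column RHS: 30 − 3·(4/3) = 26.

26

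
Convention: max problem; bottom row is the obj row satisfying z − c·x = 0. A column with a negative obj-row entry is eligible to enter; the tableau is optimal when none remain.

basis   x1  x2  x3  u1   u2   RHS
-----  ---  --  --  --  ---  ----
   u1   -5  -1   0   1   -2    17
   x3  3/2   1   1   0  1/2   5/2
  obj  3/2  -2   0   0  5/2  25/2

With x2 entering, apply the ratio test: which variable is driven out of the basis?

Column x2 entries and ratios — u1: -1 ≤ 0, skip; x3: (5/2)/1 = 5/2.
Smallest ratio is 5/2 in the row of x3, so x3 leaves.

x3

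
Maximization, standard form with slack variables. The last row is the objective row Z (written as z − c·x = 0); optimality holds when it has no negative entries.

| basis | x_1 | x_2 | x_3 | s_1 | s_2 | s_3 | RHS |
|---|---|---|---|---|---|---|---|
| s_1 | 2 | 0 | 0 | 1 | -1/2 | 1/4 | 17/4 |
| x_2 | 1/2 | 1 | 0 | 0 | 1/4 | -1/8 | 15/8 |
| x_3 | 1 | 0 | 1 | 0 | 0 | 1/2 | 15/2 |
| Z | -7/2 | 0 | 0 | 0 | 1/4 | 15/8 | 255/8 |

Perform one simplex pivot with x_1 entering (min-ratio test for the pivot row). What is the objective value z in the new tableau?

629/16

Ratio test on column x_1 — row 1: (17/4)/2 = 17/8; row 2: (15/8)/(1/2) = 15/4; row 3: (15/2)/1 = 15/2. Minimum is 17/8 at row 1 (s_1 leaves); pivot element 2.
Pivot on row 1; the Z-row RHS becomes 255/8 − (-7/2)·(17/8) = 629/16.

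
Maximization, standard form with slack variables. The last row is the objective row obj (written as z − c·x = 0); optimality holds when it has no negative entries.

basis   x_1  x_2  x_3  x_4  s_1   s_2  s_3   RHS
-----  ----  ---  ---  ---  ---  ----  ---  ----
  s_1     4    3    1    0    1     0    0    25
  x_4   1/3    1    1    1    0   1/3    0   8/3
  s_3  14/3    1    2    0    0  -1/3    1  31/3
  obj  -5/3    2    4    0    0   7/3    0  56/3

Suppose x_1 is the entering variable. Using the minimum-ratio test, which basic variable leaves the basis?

Column x_1 entries and ratios — s_1: 25/4 = 25/4; x_4: (8/3)/(1/3) = 8; s_3: (31/3)/(14/3) = 31/14.
Smallest ratio is 31/14 in the row of s_3, so s_3 leaves.

s_3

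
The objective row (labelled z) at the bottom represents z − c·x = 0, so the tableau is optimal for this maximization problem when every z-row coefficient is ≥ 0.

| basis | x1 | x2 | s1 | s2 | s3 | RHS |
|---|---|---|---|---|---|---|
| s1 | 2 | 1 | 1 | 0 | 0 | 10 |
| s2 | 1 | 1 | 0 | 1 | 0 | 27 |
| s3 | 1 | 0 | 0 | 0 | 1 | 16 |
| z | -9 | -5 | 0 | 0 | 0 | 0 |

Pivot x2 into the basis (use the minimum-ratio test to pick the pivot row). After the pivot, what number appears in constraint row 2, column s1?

-1

Ratio test on column x2 — row 1: 10/1 = 10; row 2: 27/1 = 27; row 3: entry 0 ≤ 0. Minimum is 10 at row 1 (s1 leaves); pivot element 1.
Divide row 1 by 1; eliminate column x2 from the other rows.
Row 2 update in column s1: 0 − 1·1 = -1.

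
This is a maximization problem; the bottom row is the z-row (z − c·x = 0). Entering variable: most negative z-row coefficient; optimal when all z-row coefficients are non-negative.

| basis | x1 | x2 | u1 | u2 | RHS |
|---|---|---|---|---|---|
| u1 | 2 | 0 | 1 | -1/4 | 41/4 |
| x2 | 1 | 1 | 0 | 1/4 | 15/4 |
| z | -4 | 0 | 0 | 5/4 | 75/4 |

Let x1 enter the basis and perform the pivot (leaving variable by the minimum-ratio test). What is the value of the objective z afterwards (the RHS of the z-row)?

135/4

Ratio test on column x1 — row 1: (41/4)/2 = 41/8; row 2: (15/4)/1 = 15/4. Minimum is 15/4 at row 2 (x2 leaves); pivot element 1.
Pivot on row 2; the z-row RHS becomes 75/4 − (-4)·(15/4) = 135/4.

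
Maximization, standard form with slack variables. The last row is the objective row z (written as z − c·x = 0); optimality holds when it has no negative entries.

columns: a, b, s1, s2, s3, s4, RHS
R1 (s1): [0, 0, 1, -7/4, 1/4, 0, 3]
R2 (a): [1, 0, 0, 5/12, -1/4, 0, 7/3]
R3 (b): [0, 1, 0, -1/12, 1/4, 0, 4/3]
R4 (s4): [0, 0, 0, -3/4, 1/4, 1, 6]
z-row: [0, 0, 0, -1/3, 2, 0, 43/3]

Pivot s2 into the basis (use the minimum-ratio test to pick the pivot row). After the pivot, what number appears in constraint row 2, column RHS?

28/5

Ratio test on column s2 — row 1: entry -7/4 ≤ 0; row 2: (7/3)/(5/12) = 28/5; row 3: entry -1/12 ≤ 0; row 4: entry -3/4 ≤ 0. Minimum is 28/5 at row 2 (a leaves); pivot element 5/12.
Divide row 2 by 5/12; eliminate column s2 from the other rows.
In the new row 2, the RHS entry is the old entry divided by the pivot: (7/3)/(5/12) = 28/5.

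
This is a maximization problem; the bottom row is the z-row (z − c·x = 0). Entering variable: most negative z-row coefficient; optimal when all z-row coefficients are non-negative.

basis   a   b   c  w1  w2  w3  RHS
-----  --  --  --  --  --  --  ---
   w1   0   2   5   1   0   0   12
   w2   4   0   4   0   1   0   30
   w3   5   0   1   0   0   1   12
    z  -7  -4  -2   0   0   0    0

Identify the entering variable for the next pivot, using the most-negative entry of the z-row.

a

Negative z-row entries: a: -7, b: -4, c: -2.
The most negative is -7 in column a, so a enters.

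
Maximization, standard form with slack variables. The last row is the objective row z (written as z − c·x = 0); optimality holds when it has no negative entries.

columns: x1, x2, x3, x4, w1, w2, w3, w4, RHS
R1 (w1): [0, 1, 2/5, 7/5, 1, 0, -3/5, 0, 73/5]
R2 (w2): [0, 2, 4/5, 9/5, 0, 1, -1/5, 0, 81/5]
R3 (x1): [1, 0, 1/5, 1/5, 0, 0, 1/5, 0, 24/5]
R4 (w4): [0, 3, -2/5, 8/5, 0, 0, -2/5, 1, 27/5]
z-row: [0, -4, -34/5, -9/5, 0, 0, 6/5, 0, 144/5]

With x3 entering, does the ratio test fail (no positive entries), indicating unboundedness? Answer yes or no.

Column x3 has positive entries in row(s) 1, 2, 3, so the ratio test bounds it — not unbounded.

no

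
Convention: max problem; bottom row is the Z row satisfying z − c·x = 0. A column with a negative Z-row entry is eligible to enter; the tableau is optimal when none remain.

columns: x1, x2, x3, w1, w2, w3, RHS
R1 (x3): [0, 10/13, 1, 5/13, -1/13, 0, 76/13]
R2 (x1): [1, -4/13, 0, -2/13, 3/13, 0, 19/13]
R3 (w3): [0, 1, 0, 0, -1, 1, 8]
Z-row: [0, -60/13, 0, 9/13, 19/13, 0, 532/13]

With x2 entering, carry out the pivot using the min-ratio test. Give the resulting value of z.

Ratio test on column x2 — row 1: (76/13)/(10/13) = 38/5; row 2: entry -4/13 ≤ 0; row 3: 8/1 = 8. Minimum is 38/5 at row 1 (x3 leaves); pivot element 10/13.
Pivot on row 1; the Z-row RHS becomes 532/13 − (-60/13)·(38/5) = 76.

76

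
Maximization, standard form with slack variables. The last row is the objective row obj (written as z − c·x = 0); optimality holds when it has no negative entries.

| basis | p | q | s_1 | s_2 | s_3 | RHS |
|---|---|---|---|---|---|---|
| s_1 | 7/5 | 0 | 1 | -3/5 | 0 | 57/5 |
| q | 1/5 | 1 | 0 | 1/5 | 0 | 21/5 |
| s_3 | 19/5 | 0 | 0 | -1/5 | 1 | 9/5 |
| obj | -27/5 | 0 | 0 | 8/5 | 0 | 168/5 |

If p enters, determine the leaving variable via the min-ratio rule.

s_3

Column p entries and ratios — s_1: (57/5)/(7/5) = 57/7; q: (21/5)/(1/5) = 21; s_3: (9/5)/(19/5) = 9/19.
Smallest ratio is 9/19 in the row of s_3, so s_3 leaves.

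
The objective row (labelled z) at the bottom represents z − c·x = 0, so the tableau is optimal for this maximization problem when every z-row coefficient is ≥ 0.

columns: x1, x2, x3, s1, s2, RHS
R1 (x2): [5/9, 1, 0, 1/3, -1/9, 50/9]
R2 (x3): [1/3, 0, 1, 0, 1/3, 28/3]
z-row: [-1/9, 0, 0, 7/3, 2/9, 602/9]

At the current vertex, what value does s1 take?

0

s1 is not in the basis, so in the current basic feasible solution s1 = 0.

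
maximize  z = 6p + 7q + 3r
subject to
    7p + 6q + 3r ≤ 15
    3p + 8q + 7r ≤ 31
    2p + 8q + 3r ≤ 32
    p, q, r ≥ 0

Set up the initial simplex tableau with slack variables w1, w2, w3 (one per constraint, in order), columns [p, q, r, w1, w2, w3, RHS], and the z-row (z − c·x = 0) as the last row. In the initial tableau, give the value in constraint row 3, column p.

2

Constraint 3 has coefficient 2 on p.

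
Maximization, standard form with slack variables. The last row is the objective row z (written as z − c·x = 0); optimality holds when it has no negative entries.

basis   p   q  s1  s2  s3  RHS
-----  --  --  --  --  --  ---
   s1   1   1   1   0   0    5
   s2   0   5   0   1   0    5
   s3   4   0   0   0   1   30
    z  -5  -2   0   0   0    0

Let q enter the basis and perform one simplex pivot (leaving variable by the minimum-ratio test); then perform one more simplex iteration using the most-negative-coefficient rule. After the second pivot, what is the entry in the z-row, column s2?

Ratio test on column q — row 1: 5/1 = 5; row 2: 5/5 = 1; row 3: entry 0 ≤ 0. Minimum is 1 at row 2 (s2 leaves); pivot element 5.
Divide row 2 by 5; eliminate column q from the other rows.
Second iteration: most negative z-row entry is -5 in column p, so p enters.
Ratio test on column p — row 1: 4/1 = 4; row 2: entry 0 ≤ 0; row 3: 30/4 = 15/2. Minimum is 4 at row 1 (s1 leaves); pivot element 1.
Divide row 1 by 1; eliminate column p from the other rows.
After both pivots, the entry at the z-row, column s2 is -3/5.

-3/5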